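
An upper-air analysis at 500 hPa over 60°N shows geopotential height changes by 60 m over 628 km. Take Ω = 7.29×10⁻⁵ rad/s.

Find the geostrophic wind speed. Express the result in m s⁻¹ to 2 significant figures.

7.4 m s⁻¹

Coriolis parameter at 60°N:
f = 2Ω sin φ = 2 × 7.29×10⁻⁵ × sin 60° = 1.26×10⁻⁴ s⁻¹
Height gradient: |∂Z/∂n| = 60 m / 628000 m = 9.55×10⁻⁵
On a pressure surface, geostrophic balance gives V_g = (g/f)|∂Z/∂n|:
V_g = 9.81 × 9.55×10⁻⁵ / 1.26×10⁻⁴ = 7.42 m/s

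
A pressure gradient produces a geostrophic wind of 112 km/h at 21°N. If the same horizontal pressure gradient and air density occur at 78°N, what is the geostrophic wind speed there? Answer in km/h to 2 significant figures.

41 km/h

With the same pressure gradient and density, V_g ∝ 1/f ∝ 1/sin φ.
V₂ = V₁ · sin φ₁ / sin φ₂ = 112 × sin 21° / sin 78°
V₂ = 112 × 0.3584/0.9781 = 41 km/h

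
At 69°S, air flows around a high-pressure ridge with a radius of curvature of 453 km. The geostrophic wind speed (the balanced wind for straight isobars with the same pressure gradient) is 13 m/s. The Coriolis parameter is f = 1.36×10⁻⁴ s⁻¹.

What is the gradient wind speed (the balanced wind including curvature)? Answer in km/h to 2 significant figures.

67 km/h

Around a high, pressure-gradient force acts outward with centrifugal, so Coriolis balances both:
fV = (1/ρ)|∂P/∂n| + V²/R  →  V² − fR·V + fR·V_g = 0
With fR = 1.36×10⁻⁴ × 453×10³ m = 61.6 m/s:
V = [fR − √((fR)² − 4 fR V_g)]/2 = [61.6 − √(61.6² − 4×61.6×13)]/2 = 18.6 m/s
Supergeostrophic (V > V_g = 13 m/s), as expected around a high.
Converting: 18.6 m/s × 3.6 = 67 km/h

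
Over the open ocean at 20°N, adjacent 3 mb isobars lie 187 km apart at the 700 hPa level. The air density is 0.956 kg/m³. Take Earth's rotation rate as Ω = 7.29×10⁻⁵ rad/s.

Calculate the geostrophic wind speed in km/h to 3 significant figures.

121 km/h

Coriolis parameter at 20°N:
f = 2Ω sin φ = 2 × 7.29×10⁻⁵ × sin 20° = 4.99×10⁻⁵ s⁻¹
Pressure gradient: |∂P/∂n| = 300 Pa / 187000 m = 1.60×10⁻³ Pa/m
Geostrophic balance (pressure-gradient force = Coriolis force):
V_g = (1/(fρ)) |∂P/∂n| = 1.60×10⁻³ / (4.99×10⁻⁵ × 0.956) = 33.7 m/s
Converting: 33.7 m/s × 3.6 = 121 km/h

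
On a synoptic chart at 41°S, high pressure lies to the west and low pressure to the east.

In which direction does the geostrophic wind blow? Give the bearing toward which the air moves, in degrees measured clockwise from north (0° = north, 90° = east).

The pressure-gradient force points toward the east (bearing 090°).
Geostrophic balance: in the Southern Hemisphere the Coriolis force deflects motion to the left, so the geostrophic wind blows 90° to the left of the pressure-gradient force (low pressure on the right).
Rotating 090° by 90° counterclockwise gives 000° — the wind blows toward the north.

000°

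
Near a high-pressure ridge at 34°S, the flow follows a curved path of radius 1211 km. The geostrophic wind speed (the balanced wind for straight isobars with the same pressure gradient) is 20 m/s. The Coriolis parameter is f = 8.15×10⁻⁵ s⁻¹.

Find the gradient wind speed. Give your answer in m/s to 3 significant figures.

27.9 m/s

Around a high, pressure-gradient force acts outward with centrifugal, so Coriolis balances both:
fV = (1/ρ)|∂P/∂n| + V²/R  →  V² − fR·V + fR·V_g = 0
With fR = 8.15×10⁻⁵ × 1211×10³ m = 98.7 m/s:
V = [fR − √((fR)² − 4 fR V_g)]/2 = [98.7 − √(98.7² − 4×98.7×20)]/2 = 27.9 m/s
Supergeostrophic (V > V_g = 20 m/s), as expected around a high.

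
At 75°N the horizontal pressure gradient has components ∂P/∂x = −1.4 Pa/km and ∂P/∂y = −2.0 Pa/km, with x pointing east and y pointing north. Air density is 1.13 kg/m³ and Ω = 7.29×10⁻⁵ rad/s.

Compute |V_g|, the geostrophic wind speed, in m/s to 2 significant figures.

Coriolis parameter at 75°N:
f = 2Ω sin φ = 2 × 7.29×10⁻⁵ × sin 75° = 1.41×10⁻⁴ s⁻¹
Component geostrophic relations (x east, y north):
u_g = −(1/(fρ)) ∂P/∂y,  v_g = (1/(fρ)) ∂P/∂x
u_g = −(−2.0×10⁻³)/(1.41×10⁻⁴ × 1.13) = 12.6 m/s;  v_g = (−1.4×10⁻³)/(1.41×10⁻⁴ × 1.13) = −8.80 m/s
|V_g| = √(u_g² + v_g²) = 15.3 m/s

15 m/s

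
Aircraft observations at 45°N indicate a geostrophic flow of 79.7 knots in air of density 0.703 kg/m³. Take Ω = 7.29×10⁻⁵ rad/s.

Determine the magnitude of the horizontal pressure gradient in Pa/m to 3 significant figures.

Coriolis parameter at 45°N:
f = 2Ω sin φ = 2 × 7.29×10⁻⁵ × sin 45° = 1.03×10⁻⁴ s⁻¹
Wind speed in SI: 79.7 knots = 41.0 m/s
Geostrophic balance rearranged: |∂P/∂n| = f ρ V_g
|∂P/∂n| = 1.03×10⁻⁴ × 0.703 × 41.0 = 2.97×10⁻³ Pa/m

2.97×10⁻³ Pa/m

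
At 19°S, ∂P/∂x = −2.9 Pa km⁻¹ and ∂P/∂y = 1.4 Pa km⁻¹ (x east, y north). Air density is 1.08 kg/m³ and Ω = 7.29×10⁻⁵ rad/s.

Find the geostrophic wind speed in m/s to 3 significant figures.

62.8 m/s

Coriolis parameter at 19°S:
f = 2Ω sin φ = 2 × 7.29×10⁻⁵ × sin 19° = 4.75×10⁻⁵ s⁻¹
In the Southern Hemisphere f is negative: f = −4.75×10⁻⁵ s⁻¹.
Component geostrophic relations (x east, y north):
u_g = −(1/(fρ)) ∂P/∂y,  v_g = (1/(fρ)) ∂P/∂x
u_g = −(1.4×10⁻³)/(−4.75×10⁻⁵ × 1.08) = 27.3 m/s;  v_g = (−2.9×10⁻³)/(−4.75×10⁻⁵ × 1.08) = 56.6 m/s
|V_g| = √(u_g² + v_g²) = 62.8 m/s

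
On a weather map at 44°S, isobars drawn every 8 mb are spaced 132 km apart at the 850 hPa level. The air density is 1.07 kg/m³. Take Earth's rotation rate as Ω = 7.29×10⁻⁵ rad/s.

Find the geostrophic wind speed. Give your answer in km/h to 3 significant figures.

201 km/h

Coriolis parameter at 44°S:
f = 2Ω sin φ = 2 × 7.29×10⁻⁵ × sin 44° = 1.01×10⁻⁴ s⁻¹
Pressure gradient: |∂P/∂n| = 800 Pa / 132000 m = 6.06×10⁻³ Pa/m
Geostrophic balance (pressure-gradient force = Coriolis force):
V_g = (1/(fρ)) |∂P/∂n| = 6.06×10⁻³ / (1.01×10⁻⁴ × 1.07) = 55.9 m/s
Converting: 55.9 m/s × 3.6 = 201 km/h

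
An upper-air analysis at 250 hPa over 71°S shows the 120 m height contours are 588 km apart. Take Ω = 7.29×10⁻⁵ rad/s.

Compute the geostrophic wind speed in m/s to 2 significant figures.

15 m/s

Coriolis parameter at 71°S:
f = 2Ω sin φ = 2 × 7.29×10⁻⁵ × sin 71° = 1.38×10⁻⁴ s⁻¹
Height gradient: |∂Z/∂n| = 120 m / 588000 m = 2.04×10⁻⁴
On a pressure surface, geostrophic balance gives V_g = (g/f)|∂Z/∂n|:
V_g = 9.81 × 2.04×10⁻⁴ / 1.38×10⁻⁴ = 14.5 m/s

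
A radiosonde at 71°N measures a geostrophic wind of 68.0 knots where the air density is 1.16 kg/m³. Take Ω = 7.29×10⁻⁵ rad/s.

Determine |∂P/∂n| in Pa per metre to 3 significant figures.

Coriolis parameter at 71°N:
f = 2Ω sin φ = 2 × 7.29×10⁻⁵ × sin 71° = 1.38×10⁻⁴ s⁻¹
Wind speed in SI: 68.0 knots = 35.0 m/s
Geostrophic balance rearranged: |∂P/∂n| = f ρ V_g
|∂P/∂n| = 1.38×10⁻⁴ × 1.16 × 35.0 = 5.59×10⁻³ Pa/m

5.59×10⁻³ Pa/m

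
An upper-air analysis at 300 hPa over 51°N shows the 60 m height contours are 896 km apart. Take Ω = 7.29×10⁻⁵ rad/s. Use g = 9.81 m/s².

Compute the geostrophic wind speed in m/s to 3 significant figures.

Coriolis parameter at 51°N:
f = 2Ω sin φ = 2 × 7.29×10⁻⁵ × sin 51° = 1.13×10⁻⁴ s⁻¹
Height gradient: |∂Z/∂n| = 60 m / 896000 m = 6.70×10⁻⁵
On a pressure surface, geostrophic balance gives V_g = (g/f)|∂Z/∂n|:
V_g = 9.81 × 6.70×10⁻⁵ / 1.13×10⁻⁴ = 5.80 m/s

5.80 m/s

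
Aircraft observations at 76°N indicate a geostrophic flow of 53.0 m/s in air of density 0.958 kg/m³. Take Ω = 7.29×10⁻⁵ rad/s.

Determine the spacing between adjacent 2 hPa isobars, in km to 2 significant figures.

28 km

Coriolis parameter at 76°N:
f = 2Ω sin φ = 2 × 7.29×10⁻⁵ × sin 76° = 1.41×10⁻⁴ s⁻¹
Geostrophic balance rearranged: |∂P/∂n| = f ρ V_g
|∂P/∂n| = 1.41×10⁻⁴ × 0.958 × 53.0 = 7.18×10⁻³ Pa/m
Isobar spacing: Δn = ΔP/|∂P/∂n| = 200 Pa / 7.18×10⁻³ Pa/m = 27844 m ≈ 28 km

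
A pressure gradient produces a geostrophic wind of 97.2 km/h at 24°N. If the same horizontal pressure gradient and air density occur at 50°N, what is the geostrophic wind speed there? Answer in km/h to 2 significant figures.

With the same pressure gradient and density, V_g ∝ 1/f ∝ 1/sin φ.
V₂ = V₁ · sin φ₁ / sin φ₂ = 97.2 × sin 24° / sin 50°
V₂ = 97.2 × 0.4067/0.7660 = 52 km/h

52 km/h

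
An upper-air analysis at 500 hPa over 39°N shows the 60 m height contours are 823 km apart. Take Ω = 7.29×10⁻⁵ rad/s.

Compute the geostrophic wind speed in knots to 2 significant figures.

Coriolis parameter at 39°N:
f = 2Ω sin φ = 2 × 7.29×10⁻⁵ × sin 39° = 9.18×10⁻⁵ s⁻¹
Height gradient: |∂Z/∂n| = 60 m / 823000 m = 7.29×10⁻⁵
On a pressure surface, geostrophic balance gives V_g = (g/f)|∂Z/∂n|:
V_g = 9.81 × 7.29×10⁻⁵ / 9.18×10⁻⁵ = 7.79 m/s
Converting: 7.79 m/s × 1.944 = 15 knots

15 knots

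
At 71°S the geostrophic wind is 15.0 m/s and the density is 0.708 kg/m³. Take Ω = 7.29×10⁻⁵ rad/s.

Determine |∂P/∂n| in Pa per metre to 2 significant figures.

1.5×10⁻³ Pa/m

Coriolis parameter at 71°S:
f = 2Ω sin φ = 2 × 7.29×10⁻⁵ × sin 71° = 1.38×10⁻⁴ s⁻¹
Geostrophic balance rearranged: |∂P/∂n| = f ρ V_g
|∂P/∂n| = 1.38×10⁻⁴ × 0.708 × 15.0 = 1.46×10⁻³ Pa/m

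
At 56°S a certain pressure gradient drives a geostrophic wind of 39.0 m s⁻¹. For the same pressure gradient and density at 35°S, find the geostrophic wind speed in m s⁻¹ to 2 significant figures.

56 m s⁻¹

With the same pressure gradient and density, V_g ∝ 1/f ∝ 1/sin φ.
V₂ = V₁ · sin φ₁ / sin φ₂ = 39.0 × sin 56° / sin 35°
V₂ = 39.0 × 0.8290/0.5736 = 56 m s⁻¹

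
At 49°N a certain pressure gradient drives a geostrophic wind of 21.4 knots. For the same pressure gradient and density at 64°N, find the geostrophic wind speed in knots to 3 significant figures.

18.0 knots

With the same pressure gradient and density, V_g ∝ 1/f ∝ 1/sin φ.
V₂ = V₁ · sin φ₁ / sin φ₂ = 21.4 × sin 49° / sin 64°
V₂ = 21.4 × 0.7547/0.8988 = 18.0 knots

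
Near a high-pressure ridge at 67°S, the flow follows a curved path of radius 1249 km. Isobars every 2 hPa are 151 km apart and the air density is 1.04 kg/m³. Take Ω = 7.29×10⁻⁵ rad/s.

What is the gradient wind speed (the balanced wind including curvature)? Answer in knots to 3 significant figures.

Coriolis parameter at 67°S:
f = 2Ω sin φ = 2 × 7.29×10⁻⁵ × sin 67° = 1.34×10⁻⁴ s⁻¹
Pressure gradient: |∂P/∂n| = 200 Pa / 151000 m = 1.32×10⁻³ Pa/m
Geostrophic speed: V_g = |∂P/∂n|/(fρ) = 1.32×10⁻³/(1.34×10⁻⁴ × 1.04) = 9.49 m/s
Around a high, pressure-gradient force acts outward with centrifugal, so Coriolis balances both:
fV = (1/ρ)|∂P/∂n| + V²/R  →  V² − fR·V + fR·V_g = 0
With fR = 1.34×10⁻⁴ × 1249×10³ m = 168 m/s:
V = [fR − √((fR)² − 4 fR V_g)]/2 = [168 − √(168² − 4×168×9.49)]/2 = 10.1 m/s
Supergeostrophic (V > V_g = 9.49 m/s), as expected around a high.
Converting: 10.1 m/s × 1.944 = 19.6 knots

19.6 knots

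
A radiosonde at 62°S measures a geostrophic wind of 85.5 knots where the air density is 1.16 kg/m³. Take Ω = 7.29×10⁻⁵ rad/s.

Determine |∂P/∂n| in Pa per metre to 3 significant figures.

Coriolis parameter at 62°S:
f = 2Ω sin φ = 2 × 7.29×10⁻⁵ × sin 62° = 1.29×10⁻⁴ s⁻¹
Wind speed in SI: 85.5 knots = 44.0 m/s
Geostrophic balance rearranged: |∂P/∂n| = f ρ V_g
|∂P/∂n| = 1.29×10⁻⁴ × 1.16 × 44.0 = 6.57×10⁻³ Pa/m

6.57×10⁻³ Pa/m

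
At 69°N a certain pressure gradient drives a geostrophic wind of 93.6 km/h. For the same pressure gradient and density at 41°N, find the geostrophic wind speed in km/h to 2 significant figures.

With the same pressure gradient and density, V_g ∝ 1/f ∝ 1/sin φ.
V₂ = V₁ · sin φ₁ / sin φ₂ = 93.6 × sin 69° / sin 41°
V₂ = 93.6 × 0.9336/0.6561 = 130 km/h

130 km/h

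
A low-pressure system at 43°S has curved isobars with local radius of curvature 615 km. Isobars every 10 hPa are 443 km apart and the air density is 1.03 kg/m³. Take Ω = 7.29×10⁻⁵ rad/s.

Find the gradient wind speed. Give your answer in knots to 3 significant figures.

Coriolis parameter at 43°S:
f = 2Ω sin φ = 2 × 7.29×10⁻⁵ × sin 43° = 9.94×10⁻⁵ s⁻¹
Pressure gradient: |∂P/∂n| = 1000 Pa / 443000 m = 2.26×10⁻³ Pa/m
Geostrophic speed: V_g = |∂P/∂n|/(fρ) = 2.26×10⁻³/(9.94×10⁻⁵ × 1.03) = 22.0 m/s
Around a low, centrifugal force acts outward with Coriolis, so pressure-gradient force balances both:
(1/ρ)|∂P/∂n| = fV + V²/R  →  V² + fR·V − fR·V_g = 0
With fR = 9.94×10⁻⁵ × 615×10³ m = 61.2 m/s:
V = [−fR + √((fR)² + 4 fR V_g)]/2 = [−61.2 + √(61.2² + 4×61.2×22)]/2 = 17.2 m/s
Subgeostrophic (V < V_g = 22 m/s), as expected around a low.
Converting: 17.2 m/s × 1.944 = 33.4 knots

33.4 knots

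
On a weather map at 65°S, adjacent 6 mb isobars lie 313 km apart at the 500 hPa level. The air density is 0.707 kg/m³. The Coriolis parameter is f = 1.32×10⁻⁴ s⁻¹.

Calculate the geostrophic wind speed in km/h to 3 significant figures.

73.9 km/h

Pressure gradient: |∂P/∂n| = 600 Pa / 313000 m = 1.92×10⁻³ Pa/m
Geostrophic balance (pressure-gradient force = Coriolis force):
V_g = (1/(fρ)) |∂P/∂n| = 1.92×10⁻³ / (1.32×10⁻⁴ × 0.707) = 20.5 m/s
Converting: 20.5 m/s × 3.6 = 73.9 km/h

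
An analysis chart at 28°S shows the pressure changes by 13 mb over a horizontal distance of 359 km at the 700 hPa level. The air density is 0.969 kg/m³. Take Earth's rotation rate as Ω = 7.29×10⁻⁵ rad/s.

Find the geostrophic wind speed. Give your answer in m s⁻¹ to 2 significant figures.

Coriolis parameter at 28°S:
f = 2Ω sin φ = 2 × 7.29×10⁻⁵ × sin 28° = 6.84×10⁻⁵ s⁻¹
Pressure gradient: |∂P/∂n| = 1300 Pa / 359000 m = 3.62×10⁻³ Pa/m
Geostrophic balance (pressure-gradient force = Coriolis force):
V_g = (1/(fρ)) |∂P/∂n| = 3.62×10⁻³ / (6.84×10⁻⁵ × 0.969) = 54.6 m/s

55 m s⁻¹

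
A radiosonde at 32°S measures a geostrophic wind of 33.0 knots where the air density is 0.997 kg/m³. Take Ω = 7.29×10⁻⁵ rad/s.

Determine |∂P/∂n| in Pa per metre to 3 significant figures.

Coriolis parameter at 32°S:
f = 2Ω sin φ = 2 × 7.29×10⁻⁵ × sin 32° = 7.73×10⁻⁵ s⁻¹
Wind speed in SI: 33.0 knots = 17.0 m/s
Geostrophic balance rearranged: |∂P/∂n| = f ρ V_g
|∂P/∂n| = 7.73×10⁻⁵ × 0.997 × 17.0 = 1.31×10⁻³ Pa/m

1.31×10⁻³ Pa/m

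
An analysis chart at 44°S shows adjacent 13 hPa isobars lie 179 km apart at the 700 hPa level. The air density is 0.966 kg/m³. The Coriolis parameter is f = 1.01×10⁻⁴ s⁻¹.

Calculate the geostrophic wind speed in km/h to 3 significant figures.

268 km/h

Pressure gradient: |∂P/∂n| = 1300 Pa / 179000 m = 7.26×10⁻³ Pa/m
Geostrophic balance (pressure-gradient force = Coriolis force):
V_g = (1/(fρ)) |∂P/∂n| = 7.26×10⁻³ / (1.01×10⁻⁴ × 0.966) = 74.4 m/s
Converting: 74.4 m/s × 3.6 = 268 km/h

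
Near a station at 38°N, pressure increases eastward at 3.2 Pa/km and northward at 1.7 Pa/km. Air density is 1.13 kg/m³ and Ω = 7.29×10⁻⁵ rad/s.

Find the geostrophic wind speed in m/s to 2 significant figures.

Coriolis parameter at 38°N:
f = 2Ω sin φ = 2 × 7.29×10⁻⁵ × sin 38° = 8.98×10⁻⁵ s⁻¹
Component geostrophic relations (x east, y north):
u_g = −(1/(fρ)) ∂P/∂y,  v_g = (1/(fρ)) ∂P/∂x
u_g = −(1.7×10⁻³)/(8.98×10⁻⁵ × 1.13) = −16.8 m/s;  v_g = (3.2×10⁻³)/(8.98×10⁻⁵ × 1.13) = 31.5 m/s
|V_g| = √(u_g² + v_g²) = 35.7 m/s

36 m/s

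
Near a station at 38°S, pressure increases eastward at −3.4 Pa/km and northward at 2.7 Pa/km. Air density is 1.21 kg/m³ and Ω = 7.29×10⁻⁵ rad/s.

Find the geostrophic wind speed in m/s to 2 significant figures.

40 m/s

Coriolis parameter at 38°S:
f = 2Ω sin φ = 2 × 7.29×10⁻⁵ × sin 38° = 8.98×10⁻⁵ s⁻¹
In the Southern Hemisphere f is negative: f = −8.98×10⁻⁵ s⁻¹.
Component geostrophic relations (x east, y north):
u_g = −(1/(fρ)) ∂P/∂y,  v_g = (1/(fρ)) ∂P/∂x
u_g = −(2.7×10⁻³)/(−8.98×10⁻⁵ × 1.21) = 24.9 m/s;  v_g = (−3.4×10⁻³)/(−8.98×10⁻⁵ × 1.21) = 31.3 m/s
|V_g| = √(u_g² + v_g²) = 40.0 m/s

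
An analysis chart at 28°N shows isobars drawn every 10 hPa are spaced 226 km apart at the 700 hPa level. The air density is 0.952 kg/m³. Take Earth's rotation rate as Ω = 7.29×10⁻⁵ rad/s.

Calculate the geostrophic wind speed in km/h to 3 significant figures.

244 km/h

Coriolis parameter at 28°N:
f = 2Ω sin φ = 2 × 7.29×10⁻⁵ × sin 28° = 6.84×10⁻⁵ s⁻¹
Pressure gradient: |∂P/∂n| = 1000 Pa / 226000 m = 4.42×10⁻³ Pa/m
Geostrophic balance (pressure-gradient force = Coriolis force):
V_g = (1/(fρ)) |∂P/∂n| = 4.42×10⁻³ / (6.84×10⁻⁵ × 0.952) = 67.9 m/s
Converting: 67.9 m/s × 3.6 = 244 km/h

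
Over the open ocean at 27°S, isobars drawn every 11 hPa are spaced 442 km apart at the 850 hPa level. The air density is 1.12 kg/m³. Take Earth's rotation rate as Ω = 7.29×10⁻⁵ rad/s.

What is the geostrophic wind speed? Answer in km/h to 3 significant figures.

Coriolis parameter at 27°S:
f = 2Ω sin φ = 2 × 7.29×10⁻⁵ × sin 27° = 6.62×10⁻⁵ s⁻¹
Pressure gradient: |∂P/∂n| = 1100 Pa / 442000 m = 2.49×10⁻³ Pa/m
Geostrophic balance (pressure-gradient force = Coriolis force):
V_g = (1/(fρ)) |∂P/∂n| = 2.49×10⁻³ / (6.62×10⁻⁵ × 1.12) = 33.6 m/s
Converting: 33.6 m/s × 3.6 = 121 km/h

121 km/h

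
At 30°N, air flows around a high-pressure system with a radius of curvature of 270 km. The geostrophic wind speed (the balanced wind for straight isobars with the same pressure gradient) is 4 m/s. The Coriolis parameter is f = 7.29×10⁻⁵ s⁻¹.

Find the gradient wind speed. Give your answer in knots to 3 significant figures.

Around a high, pressure-gradient force acts outward with centrifugal, so Coriolis balances both:
fV = (1/ρ)|∂P/∂n| + V²/R  →  V² − fR·V + fR·V_g = 0
With fR = 7.29×10⁻⁵ × 270×10³ m = 19.7 m/s:
V = [fR − √((fR)² − 4 fR V_g)]/2 = [19.7 − √(19.7² − 4×19.7×4)]/2 = 5.58 m/s
Supergeostrophic (V > V_g = 4 m/s), as expected around a high.
Converting: 5.58 m/s × 1.944 = 10.9 knots

10.9 knots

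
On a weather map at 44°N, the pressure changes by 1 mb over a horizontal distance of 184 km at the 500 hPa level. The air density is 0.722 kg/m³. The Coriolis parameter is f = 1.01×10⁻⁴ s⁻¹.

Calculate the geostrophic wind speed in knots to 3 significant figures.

Pressure gradient: |∂P/∂n| = 100 Pa / 184000 m = 5.43×10⁻⁴ Pa/m
Geostrophic balance (pressure-gradient force = Coriolis force):
V_g = (1/(fρ)) |∂P/∂n| = 5.43×10⁻⁴ / (1.01×10⁻⁴ × 0.722) = 7.45 m/s
Converting: 7.45 m/s × 1.944 = 14.5 knots

14.5 knots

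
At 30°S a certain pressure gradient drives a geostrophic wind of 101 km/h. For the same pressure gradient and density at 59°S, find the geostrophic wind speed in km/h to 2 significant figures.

59 km/h

With the same pressure gradient and density, V_g ∝ 1/f ∝ 1/sin φ.
V₂ = V₁ · sin φ₁ / sin φ₂ = 101 × sin 30° / sin 59°
V₂ = 101 × 0.5000/0.8572 = 59 km/h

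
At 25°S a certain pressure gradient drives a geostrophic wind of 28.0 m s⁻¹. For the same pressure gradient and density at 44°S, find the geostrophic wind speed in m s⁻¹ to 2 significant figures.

17 m s⁻¹

With the same pressure gradient and density, V_g ∝ 1/f ∝ 1/sin φ.
V₂ = V₁ · sin φ₁ / sin φ₂ = 28.0 × sin 25° / sin 44°
V₂ = 28.0 × 0.4226/0.6947 = 17 m s⁻¹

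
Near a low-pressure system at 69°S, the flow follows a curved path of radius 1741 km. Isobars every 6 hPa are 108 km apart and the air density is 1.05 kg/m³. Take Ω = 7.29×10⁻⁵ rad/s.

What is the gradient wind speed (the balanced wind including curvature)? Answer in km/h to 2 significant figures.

120 km/h

Coriolis parameter at 69°S:
f = 2Ω sin φ = 2 × 7.29×10⁻⁵ × sin 69° = 1.36×10⁻⁴ s⁻¹
Pressure gradient: |∂P/∂n| = 600 Pa / 108000 m = 5.56×10⁻³ Pa/m
Geostrophic speed: V_g = |∂P/∂n|/(fρ) = 5.56×10⁻³/(1.36×10⁻⁴ × 1.05) = 38.9 m/s
Around a low, centrifugal force acts outward with Coriolis, so pressure-gradient force balances both:
(1/ρ)|∂P/∂n| = fV + V²/R  →  V² + fR·V − fR·V_g = 0
With fR = 1.36×10⁻⁴ × 1741×10³ m = 237 m/s:
V = [−fR + √((fR)² + 4 fR V_g)]/2 = [−237 + √(237² + 4×237×38.9)]/2 = 34 m/s
Subgeostrophic (V < V_g = 38.9 m/s), as expected around a low.
Converting: 34 m/s × 3.6 = 120 km/h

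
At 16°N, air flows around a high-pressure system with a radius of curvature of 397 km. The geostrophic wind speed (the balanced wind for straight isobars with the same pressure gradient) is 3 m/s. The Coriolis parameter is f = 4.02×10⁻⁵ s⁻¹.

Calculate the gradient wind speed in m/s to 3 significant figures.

4.01 m/s

Around a high, pressure-gradient force acts outward with centrifugal, so Coriolis balances both:
fV = (1/ρ)|∂P/∂n| + V²/R  →  V² − fR·V + fR·V_g = 0
With fR = 4.02×10⁻⁵ × 397×10³ m = 16.0 m/s:
V = [fR − √((fR)² − 4 fR V_g)]/2 = [16.0 − √(16.0² − 4×16.0×3)]/2 = 4.01 m/s
Supergeostrophic (V > V_g = 3 m/s), as expected around a high.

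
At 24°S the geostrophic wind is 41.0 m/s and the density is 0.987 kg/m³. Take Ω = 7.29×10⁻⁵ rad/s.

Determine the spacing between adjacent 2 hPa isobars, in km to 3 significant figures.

Coriolis parameter at 24°S:
f = 2Ω sin φ = 2 × 7.29×10⁻⁵ × sin 24° = 5.93×10⁻⁵ s⁻¹
Geostrophic balance rearranged: |∂P/∂n| = f ρ V_g
|∂P/∂n| = 5.93×10⁻⁵ × 0.987 × 41.0 = 2.40×10⁻³ Pa/m
Isobar spacing: Δn = ΔP/|∂P/∂n| = 200 Pa / 2.40×10⁻³ Pa/m = 83341 m ≈ 83.3 km

83.3 km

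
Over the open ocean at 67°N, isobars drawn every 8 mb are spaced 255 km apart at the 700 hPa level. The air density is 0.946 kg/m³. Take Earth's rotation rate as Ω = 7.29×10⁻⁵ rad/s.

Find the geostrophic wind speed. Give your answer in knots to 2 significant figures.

48 knots

Coriolis parameter at 67°N:
f = 2Ω sin φ = 2 × 7.29×10⁻⁵ × sin 67° = 1.34×10⁻⁴ s⁻¹
Pressure gradient: |∂P/∂n| = 800 Pa / 255000 m = 3.14×10⁻³ Pa/m
Geostrophic balance (pressure-gradient force = Coriolis force):
V_g = (1/(fρ)) |∂P/∂n| = 3.14×10⁻³ / (1.34×10⁻⁴ × 0.946) = 24.7 m/s
Converting: 24.7 m/s × 1.944 = 48 knots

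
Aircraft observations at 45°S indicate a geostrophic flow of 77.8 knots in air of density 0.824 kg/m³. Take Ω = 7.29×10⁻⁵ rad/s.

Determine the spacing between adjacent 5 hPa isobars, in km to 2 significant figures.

150 km

Coriolis parameter at 45°S:
f = 2Ω sin φ = 2 × 7.29×10⁻⁵ × sin 45° = 1.03×10⁻⁴ s⁻¹
Wind speed in SI: 77.8 knots = 40.0 m/s
Geostrophic balance rearranged: |∂P/∂n| = f ρ V_g
|∂P/∂n| = 1.03×10⁻⁴ × 0.824 × 40.0 = 3.40×10⁻³ Pa/m
Isobar spacing: Δn = ΔP/|∂P/∂n| = 500 Pa / 3.40×10⁻³ Pa/m = 147056 m ≈ 150 km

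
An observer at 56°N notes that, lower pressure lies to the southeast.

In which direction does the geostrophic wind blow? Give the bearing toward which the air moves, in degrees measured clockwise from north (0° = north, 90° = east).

225°

The pressure-gradient force points toward the southeast (bearing 135°).
Geostrophic balance: in the Northern Hemisphere the Coriolis force deflects motion to the right, so the geostrophic wind blows 90° to the right of the pressure-gradient force (low pressure on the left).
Rotating 135° by 90° clockwise gives 225° — the wind blows toward the southwest.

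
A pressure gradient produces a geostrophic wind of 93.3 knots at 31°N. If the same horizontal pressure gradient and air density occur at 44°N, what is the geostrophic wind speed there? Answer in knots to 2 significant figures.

69 knots

With the same pressure gradient and density, V_g ∝ 1/f ∝ 1/sin φ.
V₂ = V₁ · sin φ₁ / sin φ₂ = 93.3 × sin 31° / sin 44°
V₂ = 93.3 × 0.5150/0.6947 = 69 knots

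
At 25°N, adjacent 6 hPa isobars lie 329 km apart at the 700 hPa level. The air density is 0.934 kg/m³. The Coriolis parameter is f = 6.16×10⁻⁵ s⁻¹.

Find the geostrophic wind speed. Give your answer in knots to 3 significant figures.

Pressure gradient: |∂P/∂n| = 600 Pa / 329000 m = 1.82×10⁻³ Pa/m
Geostrophic balance (pressure-gradient force = Coriolis force):
V_g = (1/(fρ)) |∂P/∂n| = 1.82×10⁻³ / (6.16×10⁻⁵ × 0.934) = 31.7 m/s
Converting: 31.7 m/s × 1.944 = 61.6 knots

61.6 knots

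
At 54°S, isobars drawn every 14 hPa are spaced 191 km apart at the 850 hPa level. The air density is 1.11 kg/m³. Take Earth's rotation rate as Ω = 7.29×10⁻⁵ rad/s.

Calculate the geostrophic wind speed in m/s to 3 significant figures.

56.0 m/s

Coriolis parameter at 54°S:
f = 2Ω sin φ = 2 × 7.29×10⁻⁵ × sin 54° = 1.18×10⁻⁴ s⁻¹
Pressure gradient: |∂P/∂n| = 1400 Pa / 191000 m = 7.33×10⁻³ Pa/m
Geostrophic balance (pressure-gradient force = Coriolis force):
V_g = (1/(fρ)) |∂P/∂n| = 7.33×10⁻³ / (1.18×10⁻⁴ × 1.11) = 56.0 m/s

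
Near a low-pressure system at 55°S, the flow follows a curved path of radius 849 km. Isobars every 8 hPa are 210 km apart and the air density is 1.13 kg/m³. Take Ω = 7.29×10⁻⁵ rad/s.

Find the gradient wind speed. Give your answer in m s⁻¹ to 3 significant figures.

Coriolis parameter at 55°S:
f = 2Ω sin φ = 2 × 7.29×10⁻⁵ × sin 55° = 1.19×10⁻⁴ s⁻¹
Pressure gradient: |∂P/∂n| = 800 Pa / 210000 m = 3.81×10⁻³ Pa/m
Geostrophic speed: V_g = |∂P/∂n|/(fρ) = 3.81×10⁻³/(1.19×10⁻⁴ × 1.13) = 28.2 m/s
Around a low, centrifugal force acts outward with Coriolis, so pressure-gradient force balances both:
(1/ρ)|∂P/∂n| = fV + V²/R  →  V² + fR·V − fR·V_g = 0
With fR = 1.19×10⁻⁴ × 849×10³ m = 101 m/s:
V = [−fR + √((fR)² + 4 fR V_g)]/2 = [−101 + √(101² + 4×101×28.2)]/2 = 23 m/s
Subgeostrophic (V < V_g = 28.2 m/s), as expected around a low.

23.0 m s⁻¹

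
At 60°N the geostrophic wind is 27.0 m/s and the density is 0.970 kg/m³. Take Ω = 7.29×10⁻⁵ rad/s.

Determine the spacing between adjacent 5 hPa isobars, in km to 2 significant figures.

Coriolis parameter at 60°N:
f = 2Ω sin φ = 2 × 7.29×10⁻⁵ × sin 60° = 1.26×10⁻⁴ s⁻¹
Geostrophic balance rearranged: |∂P/∂n| = f ρ V_g
|∂P/∂n| = 1.26×10⁻⁴ × 0.970 × 27.0 = 3.31×10⁻³ Pa/m
Isobar spacing: Δn = ΔP/|∂P/∂n| = 500 Pa / 3.31×10⁻³ Pa/m = 151198 m ≈ 150 km

150 km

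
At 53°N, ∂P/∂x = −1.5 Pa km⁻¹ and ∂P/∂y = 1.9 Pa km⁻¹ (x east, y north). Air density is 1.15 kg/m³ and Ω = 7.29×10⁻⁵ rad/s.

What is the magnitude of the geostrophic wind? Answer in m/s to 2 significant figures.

18 m/s

Coriolis parameter at 53°N:
f = 2Ω sin φ = 2 × 7.29×10⁻⁵ × sin 53° = 1.16×10⁻⁴ s⁻¹
Component geostrophic relations (x east, y north):
u_g = −(1/(fρ)) ∂P/∂y,  v_g = (1/(fρ)) ∂P/∂x
u_g = −(1.9×10⁻³)/(1.16×10⁻⁴ × 1.15) = −14.2 m/s;  v_g = (−1.5×10⁻³)/(1.16×10⁻⁴ × 1.15) = −11.2 m/s
|V_g| = √(u_g² + v_g²) = 18.1 m/s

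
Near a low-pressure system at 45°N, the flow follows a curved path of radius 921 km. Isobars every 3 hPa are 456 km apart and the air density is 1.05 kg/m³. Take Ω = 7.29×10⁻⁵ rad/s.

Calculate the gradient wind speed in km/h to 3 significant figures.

Coriolis parameter at 45°N:
f = 2Ω sin φ = 2 × 7.29×10⁻⁵ × sin 45° = 1.03×10⁻⁴ s⁻¹
Pressure gradient: |∂P/∂n| = 300 Pa / 456000 m = 6.58×10⁻⁴ Pa/m
Geostrophic speed: V_g = |∂P/∂n|/(fρ) = 6.58×10⁻⁴/(1.03×10⁻⁴ × 1.05) = 6.08 m/s
Around a low, centrifugal force acts outward with Coriolis, so pressure-gradient force balances both:
(1/ρ)|∂P/∂n| = fV + V²/R  →  V² + fR·V − fR·V_g = 0
With fR = 1.03×10⁻⁴ × 921×10³ m = 95.0 m/s:
V = [−fR + √((fR)² + 4 fR V_g)]/2 = [−95.0 + √(95.0² + 4×95.0×6.08)]/2 = 5.73 m/s
Subgeostrophic (V < V_g = 6.08 m/s), as expected around a low.
Converting: 5.73 m/s × 3.6 = 20.6 km/h

20.6 km/h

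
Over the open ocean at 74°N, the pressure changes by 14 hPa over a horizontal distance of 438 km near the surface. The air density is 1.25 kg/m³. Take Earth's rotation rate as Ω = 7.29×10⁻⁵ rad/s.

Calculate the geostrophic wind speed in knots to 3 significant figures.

35.5 knots

Coriolis parameter at 74°N:
f = 2Ω sin φ = 2 × 7.29×10⁻⁵ × sin 74° = 1.40×10⁻⁴ s⁻¹
Pressure gradient: |∂P/∂n| = 1400 Pa / 438000 m = 3.20×10⁻³ Pa/m
Geostrophic balance (pressure-gradient force = Coriolis force):
V_g = (1/(fρ)) |∂P/∂n| = 3.20×10⁻³ / (1.40×10⁻⁴ × 1.25) = 18.2 m/s
Converting: 18.2 m/s × 1.944 = 35.5 knots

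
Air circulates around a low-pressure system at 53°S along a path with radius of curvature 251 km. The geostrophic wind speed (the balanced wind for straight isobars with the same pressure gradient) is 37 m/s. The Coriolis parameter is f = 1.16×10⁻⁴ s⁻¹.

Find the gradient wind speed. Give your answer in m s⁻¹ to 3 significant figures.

Around a low, centrifugal force acts outward with Coriolis, so pressure-gradient force balances both:
(1/ρ)|∂P/∂n| = fV + V²/R  →  V² + fR·V − fR·V_g = 0
With fR = 1.16×10⁻⁴ × 251×10³ m = 29.1 m/s:
V = [−fR + √((fR)² + 4 fR V_g)]/2 = [−29.1 + √(29.1² + 4×29.1×37)]/2 = 21.3 m/s
Subgeostrophic (V < V_g = 37 m/s), as expected around a low.

21.3 m s⁻¹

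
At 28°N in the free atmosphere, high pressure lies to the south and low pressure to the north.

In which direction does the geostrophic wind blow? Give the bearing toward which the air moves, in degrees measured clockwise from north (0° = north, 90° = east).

090°

The pressure-gradient force points toward the north (bearing 000°).
Geostrophic balance: in the Northern Hemisphere the Coriolis force deflects motion to the right, so the geostrophic wind blows 90° to the right of the pressure-gradient force (low pressure on the left).
Rotating 000° by 90° clockwise gives 090° — the wind blows toward the east.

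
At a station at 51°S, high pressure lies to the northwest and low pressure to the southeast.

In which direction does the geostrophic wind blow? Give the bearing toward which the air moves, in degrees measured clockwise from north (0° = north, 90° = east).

045°

The pressure-gradient force points toward the southeast (bearing 135°).
Geostrophic balance: in the Southern Hemisphere the Coriolis force deflects motion to the left, so the geostrophic wind blows 90° to the left of the pressure-gradient force (low pressure on the right).
Rotating 135° by 90° counterclockwise gives 045° — the wind blows toward the northeast.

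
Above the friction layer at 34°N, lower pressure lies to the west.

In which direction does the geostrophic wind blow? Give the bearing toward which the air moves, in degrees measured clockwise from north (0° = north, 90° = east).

000°

The pressure-gradient force points toward the west (bearing 270°).
Geostrophic balance: in the Northern Hemisphere the Coriolis force deflects motion to the right, so the geostrophic wind blows 90° to the right of the pressure-gradient force (low pressure on the left).
Rotating 270° by 90° clockwise gives 000° — the wind blows toward the north.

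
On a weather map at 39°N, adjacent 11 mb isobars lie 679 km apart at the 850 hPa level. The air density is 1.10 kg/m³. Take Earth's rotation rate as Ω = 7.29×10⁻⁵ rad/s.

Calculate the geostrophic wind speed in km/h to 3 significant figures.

57.8 km/h

Coriolis parameter at 39°N:
f = 2Ω sin φ = 2 × 7.29×10⁻⁵ × sin 39° = 9.18×10⁻⁵ s⁻¹
Pressure gradient: |∂P/∂n| = 1100 Pa / 679000 m = 1.62×10⁻³ Pa/m
Geostrophic balance (pressure-gradient force = Coriolis force):
V_g = (1/(fρ)) |∂P/∂n| = 1.62×10⁻³ / (9.18×10⁻⁵ × 1.10) = 16.1 m/s
Converting: 16.1 m/s × 3.6 = 57.8 km/h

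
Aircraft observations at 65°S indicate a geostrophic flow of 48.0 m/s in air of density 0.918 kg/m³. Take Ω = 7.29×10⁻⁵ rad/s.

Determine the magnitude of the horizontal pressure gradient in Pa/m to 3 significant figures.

5.82×10⁻³ Pa/m

Coriolis parameter at 65°S:
f = 2Ω sin φ = 2 × 7.29×10⁻⁵ × sin 65° = 1.32×10⁻⁴ s⁻¹
Geostrophic balance rearranged: |∂P/∂n| = f ρ V_g
|∂P/∂n| = 1.32×10⁻⁴ × 0.918 × 48.0 = 5.82×10⁻³ Pa/m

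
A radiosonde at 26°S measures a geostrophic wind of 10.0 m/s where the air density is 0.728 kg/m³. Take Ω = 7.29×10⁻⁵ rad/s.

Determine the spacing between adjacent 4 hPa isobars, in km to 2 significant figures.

860 km

Coriolis parameter at 26°S:
f = 2Ω sin φ = 2 × 7.29×10⁻⁵ × sin 26° = 6.39×10⁻⁵ s⁻¹
Geostrophic balance rearranged: |∂P/∂n| = f ρ V_g
|∂P/∂n| = 6.39×10⁻⁵ × 0.728 × 10.0 = 4.65×10⁻⁴ Pa/m
Isobar spacing: Δn = ΔP/|∂P/∂n| = 400 Pa / 4.65×10⁻⁴ Pa/m = 859665 m ≈ 860 km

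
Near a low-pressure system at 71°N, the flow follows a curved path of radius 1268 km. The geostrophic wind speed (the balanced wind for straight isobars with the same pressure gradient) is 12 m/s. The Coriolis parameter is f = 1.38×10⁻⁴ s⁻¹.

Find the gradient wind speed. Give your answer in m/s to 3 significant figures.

Around a low, centrifugal force acts outward with Coriolis, so pressure-gradient force balances both:
(1/ρ)|∂P/∂n| = fV + V²/R  →  V² + fR·V − fR·V_g = 0
With fR = 1.38×10⁻⁴ × 1268×10³ m = 175 m/s:
V = [−fR + √((fR)² + 4 fR V_g)]/2 = [−175 + √(175² + 4×175×12)]/2 = 11.3 m/s
Subgeostrophic (V < V_g = 12 m/s), as expected around a low.

11.3 m/s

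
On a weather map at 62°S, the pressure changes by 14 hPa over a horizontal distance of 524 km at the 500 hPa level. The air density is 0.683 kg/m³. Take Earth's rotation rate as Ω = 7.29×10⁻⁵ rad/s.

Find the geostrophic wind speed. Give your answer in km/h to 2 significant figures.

110 km/h

Coriolis parameter at 62°S:
f = 2Ω sin φ = 2 × 7.29×10⁻⁵ × sin 62° = 1.29×10⁻⁴ s⁻¹
Pressure gradient: |∂P/∂n| = 1400 Pa / 524000 m = 2.67×10⁻³ Pa/m
Geostrophic balance (pressure-gradient force = Coriolis force):
V_g = (1/(fρ)) |∂P/∂n| = 2.67×10⁻³ / (1.29×10⁻⁴ × 0.683) = 30.4 m/s
Converting: 30.4 m/s × 3.6 = 110 km/h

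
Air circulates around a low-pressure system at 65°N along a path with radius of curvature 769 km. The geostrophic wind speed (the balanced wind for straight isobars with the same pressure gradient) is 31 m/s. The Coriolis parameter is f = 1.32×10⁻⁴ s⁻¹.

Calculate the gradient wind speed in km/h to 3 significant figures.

Around a low, centrifugal force acts outward with Coriolis, so pressure-gradient force balances both:
(1/ρ)|∂P/∂n| = fV + V²/R  →  V² + fR·V − fR·V_g = 0
With fR = 1.32×10⁻⁴ × 769×10³ m = 102 m/s:
V = [−fR + √((fR)² + 4 fR V_g)]/2 = [−102 + √(102² + 4×102×31)]/2 = 24.9 m/s
Subgeostrophic (V < V_g = 31 m/s), as expected around a low.
Converting: 24.9 m/s × 3.6 = 89.6 km/h

89.6 km/h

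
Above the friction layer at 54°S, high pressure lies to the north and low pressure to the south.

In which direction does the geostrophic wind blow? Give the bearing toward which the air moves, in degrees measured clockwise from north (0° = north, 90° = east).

090°

The pressure-gradient force points toward the south (bearing 180°).
Geostrophic balance: in the Southern Hemisphere the Coriolis force deflects motion to the left, so the geostrophic wind blows 90° to the left of the pressure-gradient force (low pressure on the right).
Rotating 180° by 90° counterclockwise gives 090° — the wind blows toward the east.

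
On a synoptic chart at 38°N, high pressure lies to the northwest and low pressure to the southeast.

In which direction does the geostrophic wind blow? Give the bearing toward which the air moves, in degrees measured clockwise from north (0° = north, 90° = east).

The pressure-gradient force points toward the southeast (bearing 135°).
Geostrophic balance: in the Northern Hemisphere the Coriolis force deflects motion to the right, so the geostrophic wind blows 90° to the right of the pressure-gradient force (low pressure on the left).
Rotating 135° by 90° clockwise gives 225° — the wind blows toward the southwest.

225°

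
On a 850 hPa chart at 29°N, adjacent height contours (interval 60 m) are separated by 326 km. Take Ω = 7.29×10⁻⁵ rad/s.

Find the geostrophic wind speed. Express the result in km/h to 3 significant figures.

Coriolis parameter at 29°N:
f = 2Ω sin φ = 2 × 7.29×10⁻⁵ × sin 29° = 7.07×10⁻⁵ s⁻¹
Height gradient: |∂Z/∂n| = 60 m / 326000 m = 1.84×10⁻⁴
On a pressure surface, geostrophic balance gives V_g = (g/f)|∂Z/∂n|:
V_g = 9.81 × 1.84×10⁻⁴ / 7.07×10⁻⁵ = 25.5 m/s
Converting: 25.5 m/s × 3.6 = 92.0 km/h

92.0 km/h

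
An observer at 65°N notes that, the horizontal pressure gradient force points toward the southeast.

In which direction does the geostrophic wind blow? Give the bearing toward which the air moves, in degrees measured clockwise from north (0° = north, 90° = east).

The pressure-gradient force points toward the southeast (bearing 135°).
Geostrophic balance: in the Northern Hemisphere the Coriolis force deflects motion to the right, so the geostrophic wind blows 90° to the right of the pressure-gradient force (low pressure on the left).
Rotating 135° by 90° clockwise gives 225° — the wind blows toward the southwest.

225°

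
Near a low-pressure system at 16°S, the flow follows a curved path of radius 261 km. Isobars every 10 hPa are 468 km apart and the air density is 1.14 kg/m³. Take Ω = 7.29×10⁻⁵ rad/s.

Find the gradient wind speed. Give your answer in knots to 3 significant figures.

34.0 knots

Coriolis parameter at 16°S:
f = 2Ω sin φ = 2 × 7.29×10⁻⁵ × sin 16° = 4.02×10⁻⁵ s⁻¹
Pressure gradient: |∂P/∂n| = 1000 Pa / 468000 m = 2.14×10⁻³ Pa/m
Geostrophic speed: V_g = |∂P/∂n|/(fρ) = 2.14×10⁻³/(4.02×10⁻⁵ × 1.14) = 46.6 m/s
Around a low, centrifugal force acts outward with Coriolis, so pressure-gradient force balances both:
(1/ρ)|∂P/∂n| = fV + V²/R  →  V² + fR·V − fR·V_g = 0
With fR = 4.02×10⁻⁵ × 261×10³ m = 10.5 m/s:
V = [−fR + √((fR)² + 4 fR V_g)]/2 = [−10.5 + √(10.5² + 4×10.5×46.6)]/2 = 17.5 m/s
Subgeostrophic (V < V_g = 46.6 m/s), as expected around a low.
Converting: 17.5 m/s × 1.944 = 34.0 knots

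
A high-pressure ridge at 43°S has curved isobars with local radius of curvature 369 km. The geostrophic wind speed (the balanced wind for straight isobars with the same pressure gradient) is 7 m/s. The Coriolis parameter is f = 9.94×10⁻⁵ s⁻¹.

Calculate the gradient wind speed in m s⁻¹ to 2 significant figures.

Around a high, pressure-gradient force acts outward with centrifugal, so Coriolis balances both:
fV = (1/ρ)|∂P/∂n| + V²/R  →  V² − fR·V + fR·V_g = 0
With fR = 9.94×10⁻⁵ × 369×10³ m = 36.7 m/s:
V = [fR − √((fR)² − 4 fR V_g)]/2 = [36.7 − √(36.7² − 4×36.7×7)]/2 = 9.42 m/s
Supergeostrophic (V > V_g = 7 m/s), as expected around a high.

9.4 m s⁻¹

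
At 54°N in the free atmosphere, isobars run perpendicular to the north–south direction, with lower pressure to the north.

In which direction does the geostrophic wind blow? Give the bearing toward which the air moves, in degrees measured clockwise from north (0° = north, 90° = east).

The pressure-gradient force points toward the north (bearing 000°).
Geostrophic balance: in the Northern Hemisphere the Coriolis force deflects motion to the right, so the geostrophic wind blows 90° to the right of the pressure-gradient force (low pressure on the left).
Rotating 000° by 90° clockwise gives 090° — the wind blows toward the east.

090°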